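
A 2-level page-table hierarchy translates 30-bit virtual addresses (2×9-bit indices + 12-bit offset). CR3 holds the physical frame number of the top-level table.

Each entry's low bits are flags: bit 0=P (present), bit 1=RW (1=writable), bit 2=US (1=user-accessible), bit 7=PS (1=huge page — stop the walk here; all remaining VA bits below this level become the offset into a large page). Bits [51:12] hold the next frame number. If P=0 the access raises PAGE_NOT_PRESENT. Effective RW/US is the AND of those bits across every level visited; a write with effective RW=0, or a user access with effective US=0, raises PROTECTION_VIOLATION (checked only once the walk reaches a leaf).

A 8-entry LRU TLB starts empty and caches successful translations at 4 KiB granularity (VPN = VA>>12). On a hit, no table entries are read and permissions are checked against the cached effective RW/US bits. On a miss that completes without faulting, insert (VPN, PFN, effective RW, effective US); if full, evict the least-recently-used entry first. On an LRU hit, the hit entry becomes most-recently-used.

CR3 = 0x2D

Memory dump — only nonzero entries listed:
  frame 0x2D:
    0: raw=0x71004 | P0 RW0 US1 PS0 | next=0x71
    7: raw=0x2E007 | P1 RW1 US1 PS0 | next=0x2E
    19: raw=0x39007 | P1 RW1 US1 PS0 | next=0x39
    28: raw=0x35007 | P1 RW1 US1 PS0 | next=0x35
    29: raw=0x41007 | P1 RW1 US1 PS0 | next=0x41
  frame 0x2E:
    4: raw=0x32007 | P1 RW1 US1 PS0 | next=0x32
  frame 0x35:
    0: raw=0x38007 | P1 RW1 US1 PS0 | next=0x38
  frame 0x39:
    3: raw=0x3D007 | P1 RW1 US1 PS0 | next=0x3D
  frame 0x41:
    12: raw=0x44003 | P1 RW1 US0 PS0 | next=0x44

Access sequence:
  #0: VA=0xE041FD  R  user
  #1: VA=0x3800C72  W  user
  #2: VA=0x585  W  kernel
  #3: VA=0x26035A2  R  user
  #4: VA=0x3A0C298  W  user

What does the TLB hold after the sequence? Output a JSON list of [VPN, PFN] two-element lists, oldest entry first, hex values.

Walk each access:
#0 VA=0xE041FD (r,user):
  L0 @0x2D[7] → 0x2E007  P=1,RW=1,US=1,PS=0
  L1 @0x2E[4] → 0x32007  P=1,RW=1,US=1,PS=0
  → PA=0x321FD  (2 entries read)
#1 VA=0x3800C72 (w,user):
  L0 @0x2D[28] → 0x35007  P=1,RW=1,US=1,PS=0
  L1 @0x35[0] → 0x38007  P=1,RW=1,US=1,PS=0
  → PA=0x38C72  (2 entries read)
#2 VA=0x585 (w,kernel):
  L0 @0x2D[0] → 0x71004  P=0,RW=0,US=1,PS=0
  ⇒ fault: PAGE_NOT_PRESENT  — 1 lookups
#3 VA=0x26035A2 (r,user):
  L0 @0x2D[19] → 0x39007  P=1,RW=1,US=1,PS=0
  L1 @0x39[3] → 0x3D007  P=1,RW=1,US=1,PS=0
  → PA=0x3D5A2  (2 entries read)
#4 VA=0x3A0C298 (w,user):
  L0 @0x2D[29] → 0x41007  P=1,RW=1,US=1,PS=0
  L1 @0x41[12] → 0x44003  P=1,RW=1,US=0,PS=0
  ⇒ fault: PROTECTION_VIOLATION  — 2 lookups

TLB: [["0xE04", "0x32"], ["0x3800", "0x38"], ["0x2603", "0x3D"]]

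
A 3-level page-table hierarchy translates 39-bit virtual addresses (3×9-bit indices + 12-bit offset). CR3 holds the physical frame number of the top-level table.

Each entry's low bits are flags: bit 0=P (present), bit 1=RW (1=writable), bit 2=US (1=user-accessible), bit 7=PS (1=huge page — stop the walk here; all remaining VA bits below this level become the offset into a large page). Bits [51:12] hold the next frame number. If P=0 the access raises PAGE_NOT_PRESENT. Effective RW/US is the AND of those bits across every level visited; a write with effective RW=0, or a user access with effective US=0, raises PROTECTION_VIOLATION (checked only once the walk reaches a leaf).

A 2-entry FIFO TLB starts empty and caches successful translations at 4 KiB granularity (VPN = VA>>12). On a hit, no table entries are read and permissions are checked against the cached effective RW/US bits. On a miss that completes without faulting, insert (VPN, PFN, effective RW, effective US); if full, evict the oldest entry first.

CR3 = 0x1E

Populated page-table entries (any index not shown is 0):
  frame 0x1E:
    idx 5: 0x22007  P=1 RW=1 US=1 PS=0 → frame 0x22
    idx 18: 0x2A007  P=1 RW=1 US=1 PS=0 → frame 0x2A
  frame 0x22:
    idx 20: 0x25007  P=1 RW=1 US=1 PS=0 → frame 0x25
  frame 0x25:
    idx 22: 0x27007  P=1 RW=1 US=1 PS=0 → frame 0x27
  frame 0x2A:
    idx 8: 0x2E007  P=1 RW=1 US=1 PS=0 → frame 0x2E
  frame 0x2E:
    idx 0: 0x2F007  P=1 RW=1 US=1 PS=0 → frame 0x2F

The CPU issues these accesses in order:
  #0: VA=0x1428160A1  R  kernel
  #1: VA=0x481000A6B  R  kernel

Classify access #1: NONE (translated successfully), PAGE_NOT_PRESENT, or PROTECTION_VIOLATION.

Trace:
#0 VA=0x1428160A1 (r,kernel):
  L0: frame=0x1E idx=5 entry=0x22007 [P=1 RW=1 US=1 PS=0]
  L1: frame=0x22 idx=20 entry=0x25007 [P=1 RW=1 US=1 PS=0]
  L2: frame=0x25 idx=22 entry=0x27007 [P=1 RW=1 US=1 PS=0]
  → PA=0x270A1  (3 entries read)
#1 VA=0x481000A6B (r,kernel):
  L0: frame=0x1E idx=18 entry=0x2A007 [P=1 RW=1 US=1 PS=0]
  L1: frame=0x2A idx=8 entry=0x2E007 [P=1 RW=1 US=1 PS=0]
  L2: frame=0x2E idx=0 entry=0x2F007 [P=1 RW=1 US=1 PS=0]
  → PA=0x2FA6B  (3 entries read)

Access #1 fault: NONE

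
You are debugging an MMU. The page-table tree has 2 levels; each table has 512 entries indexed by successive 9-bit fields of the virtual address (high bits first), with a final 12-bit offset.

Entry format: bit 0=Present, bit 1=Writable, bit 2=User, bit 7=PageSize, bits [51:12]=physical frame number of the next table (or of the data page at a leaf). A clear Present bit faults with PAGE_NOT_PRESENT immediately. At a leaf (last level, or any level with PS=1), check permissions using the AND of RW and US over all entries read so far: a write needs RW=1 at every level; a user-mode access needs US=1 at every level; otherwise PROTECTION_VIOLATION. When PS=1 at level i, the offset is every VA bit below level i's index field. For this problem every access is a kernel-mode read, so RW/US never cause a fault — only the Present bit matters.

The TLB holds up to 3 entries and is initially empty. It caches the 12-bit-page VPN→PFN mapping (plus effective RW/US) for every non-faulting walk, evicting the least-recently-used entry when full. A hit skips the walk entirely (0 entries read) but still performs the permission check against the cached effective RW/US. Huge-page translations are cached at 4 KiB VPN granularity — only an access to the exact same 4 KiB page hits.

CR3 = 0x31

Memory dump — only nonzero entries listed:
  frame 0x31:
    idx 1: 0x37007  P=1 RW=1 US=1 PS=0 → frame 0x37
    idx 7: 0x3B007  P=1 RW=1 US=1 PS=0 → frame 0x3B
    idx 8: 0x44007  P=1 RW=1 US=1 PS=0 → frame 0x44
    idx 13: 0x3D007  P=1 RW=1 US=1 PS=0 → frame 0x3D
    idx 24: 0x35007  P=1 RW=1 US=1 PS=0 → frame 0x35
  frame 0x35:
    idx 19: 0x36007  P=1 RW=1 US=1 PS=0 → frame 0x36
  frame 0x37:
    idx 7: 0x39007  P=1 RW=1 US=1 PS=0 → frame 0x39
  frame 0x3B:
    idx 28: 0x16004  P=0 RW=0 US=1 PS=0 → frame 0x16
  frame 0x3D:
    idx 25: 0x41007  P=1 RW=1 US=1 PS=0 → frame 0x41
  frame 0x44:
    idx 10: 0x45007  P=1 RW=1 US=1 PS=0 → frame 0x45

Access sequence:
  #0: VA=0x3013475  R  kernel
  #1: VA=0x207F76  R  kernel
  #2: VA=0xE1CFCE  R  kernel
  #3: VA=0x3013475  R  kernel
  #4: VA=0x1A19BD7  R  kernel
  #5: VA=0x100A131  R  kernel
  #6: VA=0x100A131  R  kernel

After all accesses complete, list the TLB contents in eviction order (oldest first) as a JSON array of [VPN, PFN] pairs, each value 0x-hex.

Walk each access:
#0 VA=0x3013475 (r,kernel):
  L0: frame=0x31 idx=24 entry=0x35007 [P=1 RW=1 US=1 PS=0]
  L1: frame=0x35 idx=19 entry=0x36007 [P=1 RW=1 US=1 PS=0]
  ⇒ phys 0x36475  [2 reads]
#1 VA=0x207F76 (r,kernel):
  L0: frame=0x31 idx=1 entry=0x37007 [P=1 RW=1 US=1 PS=0]
  L1: frame=0x37 idx=7 entry=0x39007 [P=1 RW=1 US=1 PS=0]
  ⇒ phys 0x39F76  [2 reads]
#2 VA=0xE1CFCE (r,kernel):
  L0: frame=0x31 idx=7 entry=0x3B007 [P=1 RW=1 US=1 PS=0]
  L1: frame=0x3B idx=28 entry=0x16004 [P=0 RW=0 US=1 PS=0]
  ✗ PAGE_NOT_PRESENT  [2 reads]
#3 VA=0x3013475 (r,kernel):
  TLB hit vpn=0x3013 → PA=0x36475
#4 VA=0x1A19BD7 (r,kernel):
  L0: frame=0x31 idx=13 entry=0x3D007 [P=1 RW=1 US=1 PS=0]
  L1: frame=0x3D idx=25 entry=0x41007 [P=1 RW=1 US=1 PS=0]
  ⇒ phys 0x41BD7  [2 reads]
#5 VA=0x100A131 (r,kernel):
  L0: frame=0x31 idx=8 entry=0x44007 [P=1 RW=1 US=1 PS=0]
  L1: frame=0x44 idx=10 entry=0x45007 [P=1 RW=1 US=1 PS=0]
  ⇒ phys 0x45131  [2 reads]
#6 VA=0x100A131 (r,kernel):
  TLB hit vpn=0x100A → PA=0x45131

TLB: [["0x3013", "0x36"], ["0x1A19", "0x41"], ["0x100A", "0x45"]]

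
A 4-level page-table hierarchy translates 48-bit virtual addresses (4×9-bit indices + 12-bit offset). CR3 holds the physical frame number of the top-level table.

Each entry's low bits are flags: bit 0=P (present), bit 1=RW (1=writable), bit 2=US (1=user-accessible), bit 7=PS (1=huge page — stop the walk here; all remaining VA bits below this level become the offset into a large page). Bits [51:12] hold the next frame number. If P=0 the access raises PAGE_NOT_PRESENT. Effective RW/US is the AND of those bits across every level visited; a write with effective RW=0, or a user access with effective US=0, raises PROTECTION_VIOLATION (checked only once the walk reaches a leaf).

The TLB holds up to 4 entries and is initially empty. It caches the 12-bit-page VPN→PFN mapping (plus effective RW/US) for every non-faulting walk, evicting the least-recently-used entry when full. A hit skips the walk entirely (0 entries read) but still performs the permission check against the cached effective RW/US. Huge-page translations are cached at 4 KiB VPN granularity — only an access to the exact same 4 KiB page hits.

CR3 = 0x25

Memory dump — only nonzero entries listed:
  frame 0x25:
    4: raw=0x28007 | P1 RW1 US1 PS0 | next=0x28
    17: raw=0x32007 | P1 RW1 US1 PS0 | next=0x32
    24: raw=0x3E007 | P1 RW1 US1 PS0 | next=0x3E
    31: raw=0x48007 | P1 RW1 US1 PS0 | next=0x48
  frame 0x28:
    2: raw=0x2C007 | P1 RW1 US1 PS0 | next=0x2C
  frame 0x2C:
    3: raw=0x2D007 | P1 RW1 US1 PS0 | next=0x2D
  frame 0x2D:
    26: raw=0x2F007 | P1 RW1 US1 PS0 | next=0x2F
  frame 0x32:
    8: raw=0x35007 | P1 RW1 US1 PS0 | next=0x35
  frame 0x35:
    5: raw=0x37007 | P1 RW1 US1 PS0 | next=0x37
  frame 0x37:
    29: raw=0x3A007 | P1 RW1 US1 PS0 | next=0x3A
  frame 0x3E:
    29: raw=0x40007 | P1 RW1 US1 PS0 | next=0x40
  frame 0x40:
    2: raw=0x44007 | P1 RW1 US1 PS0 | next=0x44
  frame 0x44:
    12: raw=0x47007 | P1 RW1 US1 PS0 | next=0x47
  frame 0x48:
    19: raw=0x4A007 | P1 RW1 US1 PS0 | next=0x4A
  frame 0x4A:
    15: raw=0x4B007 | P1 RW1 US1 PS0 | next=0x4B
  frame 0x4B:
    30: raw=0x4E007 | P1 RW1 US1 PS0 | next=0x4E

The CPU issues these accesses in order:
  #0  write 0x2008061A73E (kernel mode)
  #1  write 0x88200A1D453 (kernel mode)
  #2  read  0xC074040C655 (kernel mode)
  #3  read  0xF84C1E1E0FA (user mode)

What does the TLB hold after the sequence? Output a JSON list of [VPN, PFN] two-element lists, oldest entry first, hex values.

Walk each access:
#0 VA=0x2008061A73E (w,kernel):
  L0 @0x25[4] → 0x28007  P=1,RW=1,US=1,PS=0
  L1 @0x28[2] → 0x2C007  P=1,RW=1,US=1,PS=0
  L2 @0x2C[3] → 0x2D007  P=1,RW=1,US=1,PS=0
  L3 @0x2D[26] → 0x2F007  P=1,RW=1,US=1,PS=0
  ✓ 0x2F73E  — 4 lookups
#1 VA=0x88200A1D453 (w,kernel):
  L0 @0x25[17] → 0x32007  P=1,RW=1,US=1,PS=0
  L1 @0x32[8] → 0x35007  P=1,RW=1,US=1,PS=0
  L2 @0x35[5] → 0x37007  P=1,RW=1,US=1,PS=0
  L3 @0x37[29] → 0x3A007  P=1,RW=1,US=1,PS=0
  ✓ 0x3A453  — 4 lookups
#2 VA=0xC074040C655 (r,kernel):
  L0 @0x25[24] → 0x3E007  P=1,RW=1,US=1,PS=0
  L1 @0x3E[29] → 0x40007  P=1,RW=1,US=1,PS=0
  L2 @0x40[2] → 0x44007  P=1,RW=1,US=1,PS=0
  L3 @0x44[12] → 0x47007  P=1,RW=1,US=1,PS=0
  ✓ 0x47655  — 4 lookups
#3 VA=0xF84C1E1E0FA (r,user):
  L0 @0x25[31] → 0x48007  P=1,RW=1,US=1,PS=0
  L1 @0x48[19] → 0x4A007  P=1,RW=1,US=1,PS=0
  L2 @0x4A[15] → 0x4B007  P=1,RW=1,US=1,PS=0
  L3 @0x4B[30] → 0x4E007  P=1,RW=1,US=1,PS=0
  ✓ 0x4E0FA  — 4 lookups

TLB: [["0x2008061A", "0x2F"], ["0x88200A1D", "0x3A"], ["0xC074040C", "0x47"], ["0xF84C1E1E", "0x4E"]]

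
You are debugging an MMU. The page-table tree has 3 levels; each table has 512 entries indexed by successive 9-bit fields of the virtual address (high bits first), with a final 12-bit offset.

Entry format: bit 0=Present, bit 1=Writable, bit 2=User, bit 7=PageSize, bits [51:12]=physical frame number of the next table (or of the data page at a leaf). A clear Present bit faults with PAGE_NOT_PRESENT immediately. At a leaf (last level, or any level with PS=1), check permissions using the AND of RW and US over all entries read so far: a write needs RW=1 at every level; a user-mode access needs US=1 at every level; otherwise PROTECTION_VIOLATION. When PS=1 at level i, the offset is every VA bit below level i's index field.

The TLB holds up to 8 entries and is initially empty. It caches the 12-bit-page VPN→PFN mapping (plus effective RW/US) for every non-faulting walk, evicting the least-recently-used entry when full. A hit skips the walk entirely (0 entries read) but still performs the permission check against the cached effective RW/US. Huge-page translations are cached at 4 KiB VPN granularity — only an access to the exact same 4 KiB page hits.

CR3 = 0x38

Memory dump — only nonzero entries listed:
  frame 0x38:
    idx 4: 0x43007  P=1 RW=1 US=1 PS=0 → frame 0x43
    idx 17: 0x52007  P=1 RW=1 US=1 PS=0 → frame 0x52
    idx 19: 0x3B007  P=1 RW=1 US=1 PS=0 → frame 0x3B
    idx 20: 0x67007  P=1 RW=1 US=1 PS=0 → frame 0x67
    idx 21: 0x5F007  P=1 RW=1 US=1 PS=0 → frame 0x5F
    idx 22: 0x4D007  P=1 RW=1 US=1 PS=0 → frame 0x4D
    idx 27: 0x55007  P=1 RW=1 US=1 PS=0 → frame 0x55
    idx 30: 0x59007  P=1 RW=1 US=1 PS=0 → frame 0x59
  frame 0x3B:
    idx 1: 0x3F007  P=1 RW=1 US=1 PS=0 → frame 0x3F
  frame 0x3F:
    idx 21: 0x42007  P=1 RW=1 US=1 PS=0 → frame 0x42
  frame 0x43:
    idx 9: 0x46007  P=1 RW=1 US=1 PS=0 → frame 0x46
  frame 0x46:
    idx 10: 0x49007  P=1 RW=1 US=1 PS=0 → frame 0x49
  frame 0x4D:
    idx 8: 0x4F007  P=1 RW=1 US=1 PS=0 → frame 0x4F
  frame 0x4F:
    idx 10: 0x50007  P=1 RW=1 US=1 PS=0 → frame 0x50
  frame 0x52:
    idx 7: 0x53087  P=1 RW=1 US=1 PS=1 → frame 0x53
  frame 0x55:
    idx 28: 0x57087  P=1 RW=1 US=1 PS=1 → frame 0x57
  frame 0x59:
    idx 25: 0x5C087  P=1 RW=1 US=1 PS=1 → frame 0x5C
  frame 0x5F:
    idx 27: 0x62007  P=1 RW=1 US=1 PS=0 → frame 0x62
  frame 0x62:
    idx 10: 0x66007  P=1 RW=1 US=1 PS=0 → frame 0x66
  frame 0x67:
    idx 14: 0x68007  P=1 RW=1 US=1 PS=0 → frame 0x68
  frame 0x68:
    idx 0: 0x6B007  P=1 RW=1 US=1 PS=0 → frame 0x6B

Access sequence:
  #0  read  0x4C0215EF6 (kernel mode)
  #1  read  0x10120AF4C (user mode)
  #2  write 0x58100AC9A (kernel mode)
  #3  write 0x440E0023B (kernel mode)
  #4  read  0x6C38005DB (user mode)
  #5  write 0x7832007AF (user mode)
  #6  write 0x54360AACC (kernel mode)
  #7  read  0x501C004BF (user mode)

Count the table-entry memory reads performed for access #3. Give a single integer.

Per-access translation:
#0 VA=0x4C0215EF6 (r,kernel):
  L0: frame=0x38 idx=19 entry=0x3B007 [P=1 RW=1 US=1 PS=0]
  L1: frame=0x3B idx=1 entry=0x3F007 [P=1 RW=1 US=1 PS=0]
  L2: frame=0x3F idx=21 entry=0x42007 [P=1 RW=1 US=1 PS=0]
  ✓ 0x42EF6  — 3 lookups
#1 VA=0x10120AF4C (r,user):
  L0: frame=0x38 idx=4 entry=0x43007 [P=1 RW=1 US=1 PS=0]
  L1: frame=0x43 idx=9 entry=0x46007 [P=1 RW=1 US=1 PS=0]
  L2: frame=0x46 idx=10 entry=0x49007 [P=1 RW=1 US=1 PS=0]
  ✓ 0x49F4C  — 3 lookups
#2 VA=0x58100AC9A (w,kernel):
  L0: frame=0x38 idx=22 entry=0x4D007 [P=1 RW=1 US=1 PS=0]
  L1: frame=0x4D idx=8 entry=0x4F007 [P=1 RW=1 US=1 PS=0]
  L2: frame=0x4F idx=10 entry=0x50007 [P=1 RW=1 US=1 PS=0]
  ✓ 0x50C9A  — 3 lookups
#3 VA=0x440E0023B (w,kernel):
  L0: frame=0x38 idx=17 entry=0x52007 [P=1 RW=1 US=1 PS=0]
  L1: frame=0x52 idx=7 entry=0x53087 [P=1 RW=1 US=1 PS=1]
  ✓ 0x5323B (huge @L1)  — 2 lookups
#4 VA=0x6C38005DB (r,user):
  L0: frame=0x38 idx=27 entry=0x55007 [P=1 RW=1 US=1 PS=0]
  L1: frame=0x55 idx=28 entry=0x57087 [P=1 RW=1 US=1 PS=1]
  ✓ 0x575DB (huge @L1)  — 2 lookups
#5 VA=0x7832007AF (w,user):
  L0: frame=0x38 idx=30 entry=0x59007 [P=1 RW=1 US=1 PS=0]
  L1: frame=0x59 idx=25 entry=0x5C087 [P=1 RW=1 US=1 PS=1]
  ✓ 0x5C7AF (huge @L1)  — 2 lookups
#6 VA=0x54360AACC (w,kernel):
  L0: frame=0x38 idx=21 entry=0x5F007 [P=1 RW=1 US=1 PS=0]
  L1: frame=0x5F idx=27 entry=0x62007 [P=1 RW=1 US=1 PS=0]
  L2: frame=0x62 idx=10 entry=0x66007 [P=1 RW=1 US=1 PS=0]
  ✓ 0x66ACC  — 3 lookups
#7 VA=0x501C004BF (r,user):
  L0: frame=0x38 idx=20 entry=0x67007 [P=1 RW=1 US=1 PS=0]
  L1: frame=0x67 idx=14 entry=0x68007 [P=1 RW=1 US=1 PS=0]
  L2: frame=0x68 idx=0 entry=0x6B007 [P=1 RW=1 US=1 PS=0]
  ✓ 0x6B4BF  — 3 lookups

Entries read for #3: 2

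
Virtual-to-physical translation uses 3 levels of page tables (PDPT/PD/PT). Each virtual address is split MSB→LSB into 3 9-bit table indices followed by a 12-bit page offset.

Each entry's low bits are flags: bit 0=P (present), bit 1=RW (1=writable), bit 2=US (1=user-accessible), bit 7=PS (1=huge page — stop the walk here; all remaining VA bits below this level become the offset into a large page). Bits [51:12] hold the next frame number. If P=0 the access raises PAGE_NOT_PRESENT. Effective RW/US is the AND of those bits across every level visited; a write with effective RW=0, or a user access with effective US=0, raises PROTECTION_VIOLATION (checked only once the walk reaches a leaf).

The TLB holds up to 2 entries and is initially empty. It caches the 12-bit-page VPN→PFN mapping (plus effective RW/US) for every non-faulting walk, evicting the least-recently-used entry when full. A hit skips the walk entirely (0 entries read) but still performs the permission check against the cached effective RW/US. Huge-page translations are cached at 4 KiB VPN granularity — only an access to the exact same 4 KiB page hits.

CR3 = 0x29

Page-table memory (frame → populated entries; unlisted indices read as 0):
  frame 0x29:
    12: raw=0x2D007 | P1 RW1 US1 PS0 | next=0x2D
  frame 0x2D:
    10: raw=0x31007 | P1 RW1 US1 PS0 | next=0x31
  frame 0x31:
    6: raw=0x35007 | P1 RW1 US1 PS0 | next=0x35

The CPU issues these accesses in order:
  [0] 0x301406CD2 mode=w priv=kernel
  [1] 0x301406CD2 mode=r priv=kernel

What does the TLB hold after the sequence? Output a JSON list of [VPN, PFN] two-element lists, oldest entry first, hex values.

Walk each access:
#0 VA=0x301406CD2 (w,kernel):
  L0: frame=0x29 idx=12 entry=0x2D007 [P=1 RW=1 US=1 PS=0]
  L1: frame=0x2D idx=10 entry=0x31007 [P=1 RW=1 US=1 PS=0]
  L2: frame=0x31 idx=6 entry=0x35007 [P=1 RW=1 US=1 PS=0]
  ⇒ phys 0x35CD2  [3 reads]
#1 VA=0x301406CD2 (r,kernel):
  TLB hit vpn=0x301406 → PA=0x35CD2

TLB: [["0x301406", "0x35"]]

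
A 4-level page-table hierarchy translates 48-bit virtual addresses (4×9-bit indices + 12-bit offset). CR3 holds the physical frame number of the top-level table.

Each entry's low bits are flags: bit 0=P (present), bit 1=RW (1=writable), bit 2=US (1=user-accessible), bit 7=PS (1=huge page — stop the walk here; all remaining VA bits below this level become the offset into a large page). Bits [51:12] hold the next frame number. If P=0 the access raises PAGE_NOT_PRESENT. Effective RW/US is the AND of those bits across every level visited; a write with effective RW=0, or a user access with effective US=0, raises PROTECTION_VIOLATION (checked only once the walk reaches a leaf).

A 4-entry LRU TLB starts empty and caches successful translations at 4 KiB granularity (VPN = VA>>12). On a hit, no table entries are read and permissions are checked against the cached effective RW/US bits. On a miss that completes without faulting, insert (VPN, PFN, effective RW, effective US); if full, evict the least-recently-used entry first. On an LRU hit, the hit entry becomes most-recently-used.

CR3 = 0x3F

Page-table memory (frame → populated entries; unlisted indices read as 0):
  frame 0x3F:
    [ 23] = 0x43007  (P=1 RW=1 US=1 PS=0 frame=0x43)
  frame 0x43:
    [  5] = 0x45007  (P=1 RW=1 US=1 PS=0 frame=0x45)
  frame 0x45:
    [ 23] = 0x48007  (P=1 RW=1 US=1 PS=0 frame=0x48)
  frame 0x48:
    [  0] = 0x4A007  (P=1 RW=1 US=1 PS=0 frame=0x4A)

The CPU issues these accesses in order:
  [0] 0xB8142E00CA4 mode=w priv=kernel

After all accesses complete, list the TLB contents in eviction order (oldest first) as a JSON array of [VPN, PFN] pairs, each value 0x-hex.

Trace:
#0 VA=0xB8142E00CA4 (w,kernel):
  [0] read 0x3F idx=23: raw=0x43007 flags P=1 W=1 U=1 S=0
  [1] read 0x43 idx=5: raw=0x45007 flags P=1 W=1 U=1 S=0
  [2] read 0x45 idx=23: raw=0x48007 flags P=1 W=1 U=1 S=0
  [3] read 0x48 idx=0: raw=0x4A007 flags P=1 W=1 U=1 S=0
  → PA=0x4ACA4  (4 entries read)

TLB: [["0xB8142E00", "0x4A"]]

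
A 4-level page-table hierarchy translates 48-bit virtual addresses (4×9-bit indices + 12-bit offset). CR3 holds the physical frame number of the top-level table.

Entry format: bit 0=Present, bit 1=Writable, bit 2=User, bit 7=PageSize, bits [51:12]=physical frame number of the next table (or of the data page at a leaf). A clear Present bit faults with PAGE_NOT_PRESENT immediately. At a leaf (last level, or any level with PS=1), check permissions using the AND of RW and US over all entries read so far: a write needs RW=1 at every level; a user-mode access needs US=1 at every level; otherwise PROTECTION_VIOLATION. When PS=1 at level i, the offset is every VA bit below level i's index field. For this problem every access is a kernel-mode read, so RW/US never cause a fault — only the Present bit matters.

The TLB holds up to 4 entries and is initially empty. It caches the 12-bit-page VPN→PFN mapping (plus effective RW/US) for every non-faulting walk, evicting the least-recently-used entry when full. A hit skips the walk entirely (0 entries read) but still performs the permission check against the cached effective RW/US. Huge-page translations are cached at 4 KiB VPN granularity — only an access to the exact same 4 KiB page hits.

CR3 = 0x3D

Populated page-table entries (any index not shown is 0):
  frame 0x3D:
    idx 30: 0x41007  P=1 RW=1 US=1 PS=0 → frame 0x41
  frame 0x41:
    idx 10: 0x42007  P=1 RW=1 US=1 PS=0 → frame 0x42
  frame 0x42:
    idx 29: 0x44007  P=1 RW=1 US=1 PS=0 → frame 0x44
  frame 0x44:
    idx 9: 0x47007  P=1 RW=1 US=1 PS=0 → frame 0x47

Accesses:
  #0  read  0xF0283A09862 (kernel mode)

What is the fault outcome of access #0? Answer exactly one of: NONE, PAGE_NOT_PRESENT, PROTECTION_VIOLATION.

Per-access translation:
#0 VA=0xF0283A09862 (r,kernel):
  lvl0: tbl 0x3D, slot 30 ⇒ 0x41007 (P1/RW1/US1/PS0)
  lvl1: tbl 0x41, slot 10 ⇒ 0x42007 (P1/RW1/US1/PS0)
  lvl2: tbl 0x42, slot 29 ⇒ 0x44007 (P1/RW1/US1/PS0)
  lvl3: tbl 0x44, slot 9 ⇒ 0x47007 (P1/RW1/US1/PS0)
  ✓ 0x47862  — 4 lookups

Access #0 fault: NONE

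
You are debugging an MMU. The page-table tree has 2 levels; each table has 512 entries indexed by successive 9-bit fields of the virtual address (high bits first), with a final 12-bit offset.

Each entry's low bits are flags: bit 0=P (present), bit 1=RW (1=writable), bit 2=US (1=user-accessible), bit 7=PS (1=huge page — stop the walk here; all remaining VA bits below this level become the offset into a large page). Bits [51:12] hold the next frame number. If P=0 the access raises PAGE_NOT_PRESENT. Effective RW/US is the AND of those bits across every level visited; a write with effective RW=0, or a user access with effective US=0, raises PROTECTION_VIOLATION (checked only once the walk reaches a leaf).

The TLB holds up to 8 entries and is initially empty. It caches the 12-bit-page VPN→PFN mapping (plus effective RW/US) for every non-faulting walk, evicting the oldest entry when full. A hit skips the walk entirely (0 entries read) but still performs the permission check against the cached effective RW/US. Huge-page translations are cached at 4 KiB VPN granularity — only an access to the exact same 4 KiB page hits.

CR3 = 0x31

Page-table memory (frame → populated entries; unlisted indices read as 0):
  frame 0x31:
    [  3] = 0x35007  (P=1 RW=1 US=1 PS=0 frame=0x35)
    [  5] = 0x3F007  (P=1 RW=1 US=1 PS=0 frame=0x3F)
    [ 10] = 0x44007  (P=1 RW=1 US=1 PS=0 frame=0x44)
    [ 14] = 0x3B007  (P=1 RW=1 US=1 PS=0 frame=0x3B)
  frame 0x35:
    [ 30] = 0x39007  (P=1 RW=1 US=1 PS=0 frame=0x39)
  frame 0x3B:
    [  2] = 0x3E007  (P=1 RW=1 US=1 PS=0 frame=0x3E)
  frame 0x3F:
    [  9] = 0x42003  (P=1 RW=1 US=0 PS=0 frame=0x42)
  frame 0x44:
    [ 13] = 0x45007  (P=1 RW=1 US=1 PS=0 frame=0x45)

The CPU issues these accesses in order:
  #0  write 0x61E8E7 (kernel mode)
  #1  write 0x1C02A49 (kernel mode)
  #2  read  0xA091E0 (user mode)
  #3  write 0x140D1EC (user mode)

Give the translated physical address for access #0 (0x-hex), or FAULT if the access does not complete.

Walk each access:
#0 VA=0x61E8E7 (w,kernel):
  [0] read 0x31 idx=3: raw=0x35007 flags P=1 W=1 U=1 S=0
  [1] read 0x35 idx=30: raw=0x39007 flags P=1 W=1 U=1 S=0
  ✓ 0x398E7  — 2 lookups
#1 VA=0x1C02A49 (w,kernel):
  [0] read 0x31 idx=14: raw=0x3B007 flags P=1 W=1 U=1 S=0
  [1] read 0x3B idx=2: raw=0x3E007 flags P=1 W=1 U=1 S=0
  ✓ 0x3EA49  — 2 lookups
#2 VA=0xA091E0 (r,user):
  [0] read 0x31 idx=5: raw=0x3F007 flags P=1 W=1 U=1 S=0
  [1] read 0x3F idx=9: raw=0x42003 flags P=1 W=1 U=0 S=0
  ⇒ fault: PROTECTION_VIOLATION  — 2 lookups
#3 VA=0x140D1EC (w,user):
  [0] read 0x31 idx=10: raw=0x44007 flags P=1 W=1 U=1 S=0
  [1] read 0x44 idx=13: raw=0x45007 flags P=1 W=1 U=1 S=0
  ✓ 0x451EC  — 2 lookups

Access #0 PA: 0x398E7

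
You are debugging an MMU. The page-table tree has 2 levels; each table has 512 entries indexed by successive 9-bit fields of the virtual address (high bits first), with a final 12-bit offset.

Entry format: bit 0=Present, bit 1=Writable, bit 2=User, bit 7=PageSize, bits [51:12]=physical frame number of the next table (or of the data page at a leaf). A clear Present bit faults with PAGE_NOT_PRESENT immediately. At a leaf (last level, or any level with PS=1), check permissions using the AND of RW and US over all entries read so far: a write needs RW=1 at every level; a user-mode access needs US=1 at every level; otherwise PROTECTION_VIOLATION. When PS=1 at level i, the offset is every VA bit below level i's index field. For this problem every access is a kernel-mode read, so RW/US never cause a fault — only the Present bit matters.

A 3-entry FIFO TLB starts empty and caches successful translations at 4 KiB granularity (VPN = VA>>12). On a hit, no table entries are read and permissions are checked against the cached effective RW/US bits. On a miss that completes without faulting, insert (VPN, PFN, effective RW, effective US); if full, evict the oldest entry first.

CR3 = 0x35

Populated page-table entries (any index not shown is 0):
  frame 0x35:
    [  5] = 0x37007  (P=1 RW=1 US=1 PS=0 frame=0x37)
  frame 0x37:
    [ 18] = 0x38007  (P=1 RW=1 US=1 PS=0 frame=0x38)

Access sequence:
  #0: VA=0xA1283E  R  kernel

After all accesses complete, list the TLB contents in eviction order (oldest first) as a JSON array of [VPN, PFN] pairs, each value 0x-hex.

Per-access translation:
#0 VA=0xA1283E (r,kernel):
  lvl0: tbl 0x35, slot 5 ⇒ 0x37007 (P1/RW1/US1/PS0)
  lvl1: tbl 0x37, slot 18 ⇒ 0x38007 (P1/RW1/US1/PS0)
  ✓ 0x3883E  — 2 lookups

TLB: [["0xA12", "0x38"]]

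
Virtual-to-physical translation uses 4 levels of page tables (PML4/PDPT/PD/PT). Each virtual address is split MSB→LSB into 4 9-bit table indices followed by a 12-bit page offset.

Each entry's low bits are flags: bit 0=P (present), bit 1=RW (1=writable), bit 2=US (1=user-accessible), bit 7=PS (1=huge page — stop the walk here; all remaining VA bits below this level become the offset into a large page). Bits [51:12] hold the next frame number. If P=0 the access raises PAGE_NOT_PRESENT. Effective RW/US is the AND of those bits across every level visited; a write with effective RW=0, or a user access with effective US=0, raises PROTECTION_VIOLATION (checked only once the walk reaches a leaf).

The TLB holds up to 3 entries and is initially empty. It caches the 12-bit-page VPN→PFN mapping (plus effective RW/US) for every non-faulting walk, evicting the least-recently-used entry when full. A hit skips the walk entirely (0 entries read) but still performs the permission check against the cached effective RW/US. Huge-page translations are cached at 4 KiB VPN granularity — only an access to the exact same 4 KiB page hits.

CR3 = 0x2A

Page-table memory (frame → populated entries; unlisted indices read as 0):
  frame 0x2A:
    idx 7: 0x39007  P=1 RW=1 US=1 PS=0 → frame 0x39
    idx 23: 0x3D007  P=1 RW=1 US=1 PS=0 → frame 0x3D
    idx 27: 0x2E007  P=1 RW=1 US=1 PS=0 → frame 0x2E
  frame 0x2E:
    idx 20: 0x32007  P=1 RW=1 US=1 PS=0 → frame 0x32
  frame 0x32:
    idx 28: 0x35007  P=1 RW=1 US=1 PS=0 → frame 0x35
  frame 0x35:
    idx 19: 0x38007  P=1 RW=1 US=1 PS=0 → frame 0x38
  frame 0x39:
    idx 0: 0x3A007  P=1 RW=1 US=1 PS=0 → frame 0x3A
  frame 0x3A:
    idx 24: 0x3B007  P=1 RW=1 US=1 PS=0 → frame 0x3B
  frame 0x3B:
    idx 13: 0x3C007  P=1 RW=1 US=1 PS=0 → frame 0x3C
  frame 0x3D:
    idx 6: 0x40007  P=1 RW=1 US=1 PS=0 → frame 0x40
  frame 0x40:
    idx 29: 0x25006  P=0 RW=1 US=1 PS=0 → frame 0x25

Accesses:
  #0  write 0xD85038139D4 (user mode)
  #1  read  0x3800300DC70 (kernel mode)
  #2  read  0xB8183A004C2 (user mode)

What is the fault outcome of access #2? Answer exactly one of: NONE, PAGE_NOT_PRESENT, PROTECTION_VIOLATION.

Walk each access:
#0 VA=0xD85038139D4 (w,user):
  L0 @0x2A[27] → 0x2E007  P=1,RW=1,US=1,PS=0
  L1 @0x2E[20] → 0x32007  P=1,RW=1,US=1,PS=0
  L2 @0x32[28] → 0x35007  P=1,RW=1,US=1,PS=0
  L3 @0x35[19] → 0x38007  P=1,RW=1,US=1,PS=0
  ✓ 0x389D4  — 4 lookups
#1 VA=0x3800300DC70 (r,kernel):
  L0 @0x2A[7] → 0x39007  P=1,RW=1,US=1,PS=0
  L1 @0x39[0] → 0x3A007  P=1,RW=1,US=1,PS=0
  L2 @0x3A[24] → 0x3B007  P=1,RW=1,US=1,PS=0
  L3 @0x3B[13] → 0x3C007  P=1,RW=1,US=1,PS=0
  ✓ 0x3CC70  — 4 lookups
#2 VA=0xB8183A004C2 (r,user):
  L0 @0x2A[23] → 0x3D007  P=1,RW=1,US=1,PS=0
  L1 @0x3D[6] → 0x40007  P=1,RW=1,US=1,PS=0
  L2 @0x40[29] → 0x25006  P=0,RW=1,US=1,PS=0
  ✗ PAGE_NOT_PRESENT  [3 reads]

Access #2 fault: PAGE_NOT_PRESENT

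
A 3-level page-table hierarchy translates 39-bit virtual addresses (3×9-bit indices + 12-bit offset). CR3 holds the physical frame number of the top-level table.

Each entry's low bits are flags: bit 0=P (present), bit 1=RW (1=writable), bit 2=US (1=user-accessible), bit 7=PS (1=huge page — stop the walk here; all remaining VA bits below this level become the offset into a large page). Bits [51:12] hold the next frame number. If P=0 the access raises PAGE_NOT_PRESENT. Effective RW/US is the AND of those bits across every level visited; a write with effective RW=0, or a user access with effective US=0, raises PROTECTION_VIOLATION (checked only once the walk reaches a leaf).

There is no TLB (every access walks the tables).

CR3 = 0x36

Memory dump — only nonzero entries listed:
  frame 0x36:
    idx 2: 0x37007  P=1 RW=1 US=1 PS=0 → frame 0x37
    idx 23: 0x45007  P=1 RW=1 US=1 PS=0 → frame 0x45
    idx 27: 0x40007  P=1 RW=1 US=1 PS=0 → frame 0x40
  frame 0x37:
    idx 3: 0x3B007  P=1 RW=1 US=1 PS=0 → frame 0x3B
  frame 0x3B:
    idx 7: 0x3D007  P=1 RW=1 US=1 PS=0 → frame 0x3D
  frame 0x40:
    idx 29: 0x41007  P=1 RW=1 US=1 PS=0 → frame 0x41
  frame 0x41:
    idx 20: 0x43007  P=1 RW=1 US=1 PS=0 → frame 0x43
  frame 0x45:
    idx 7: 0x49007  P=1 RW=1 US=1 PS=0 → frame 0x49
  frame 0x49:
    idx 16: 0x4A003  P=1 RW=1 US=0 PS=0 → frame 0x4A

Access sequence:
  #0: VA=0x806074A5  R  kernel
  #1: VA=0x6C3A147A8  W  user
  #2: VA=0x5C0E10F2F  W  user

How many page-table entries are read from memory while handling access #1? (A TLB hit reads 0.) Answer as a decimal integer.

Walk each access:
#0 VA=0x806074A5 (r,kernel):
  L0 @0x36[2] → 0x37007  P=1,RW=1,US=1,PS=0
  L1 @0x37[3] → 0x3B007  P=1,RW=1,US=1,PS=0
  L2 @0x3B[7] → 0x3D007  P=1,RW=1,US=1,PS=0
  → PA=0x3D4A5  (3 entries read)
#1 VA=0x6C3A147A8 (w,user):
  L0 @0x36[27] → 0x40007  P=1,RW=1,US=1,PS=0
  L1 @0x40[29] → 0x41007  P=1,RW=1,US=1,PS=0
  L2 @0x41[20] → 0x43007  P=1,RW=1,US=1,PS=0
  → PA=0x437A8  (3 entries read)
#2 VA=0x5C0E10F2F (w,user):
  L0 @0x36[23] → 0x45007  P=1,RW=1,US=1,PS=0
  L1 @0x45[7] → 0x49007  P=1,RW=1,US=1,PS=0
  L2 @0x49[16] → 0x4A003  P=1,RW=1,US=0,PS=0
  ⇒ fault: PROTECTION_VIOLATION  — 3 lookups

Entries read for #1: 3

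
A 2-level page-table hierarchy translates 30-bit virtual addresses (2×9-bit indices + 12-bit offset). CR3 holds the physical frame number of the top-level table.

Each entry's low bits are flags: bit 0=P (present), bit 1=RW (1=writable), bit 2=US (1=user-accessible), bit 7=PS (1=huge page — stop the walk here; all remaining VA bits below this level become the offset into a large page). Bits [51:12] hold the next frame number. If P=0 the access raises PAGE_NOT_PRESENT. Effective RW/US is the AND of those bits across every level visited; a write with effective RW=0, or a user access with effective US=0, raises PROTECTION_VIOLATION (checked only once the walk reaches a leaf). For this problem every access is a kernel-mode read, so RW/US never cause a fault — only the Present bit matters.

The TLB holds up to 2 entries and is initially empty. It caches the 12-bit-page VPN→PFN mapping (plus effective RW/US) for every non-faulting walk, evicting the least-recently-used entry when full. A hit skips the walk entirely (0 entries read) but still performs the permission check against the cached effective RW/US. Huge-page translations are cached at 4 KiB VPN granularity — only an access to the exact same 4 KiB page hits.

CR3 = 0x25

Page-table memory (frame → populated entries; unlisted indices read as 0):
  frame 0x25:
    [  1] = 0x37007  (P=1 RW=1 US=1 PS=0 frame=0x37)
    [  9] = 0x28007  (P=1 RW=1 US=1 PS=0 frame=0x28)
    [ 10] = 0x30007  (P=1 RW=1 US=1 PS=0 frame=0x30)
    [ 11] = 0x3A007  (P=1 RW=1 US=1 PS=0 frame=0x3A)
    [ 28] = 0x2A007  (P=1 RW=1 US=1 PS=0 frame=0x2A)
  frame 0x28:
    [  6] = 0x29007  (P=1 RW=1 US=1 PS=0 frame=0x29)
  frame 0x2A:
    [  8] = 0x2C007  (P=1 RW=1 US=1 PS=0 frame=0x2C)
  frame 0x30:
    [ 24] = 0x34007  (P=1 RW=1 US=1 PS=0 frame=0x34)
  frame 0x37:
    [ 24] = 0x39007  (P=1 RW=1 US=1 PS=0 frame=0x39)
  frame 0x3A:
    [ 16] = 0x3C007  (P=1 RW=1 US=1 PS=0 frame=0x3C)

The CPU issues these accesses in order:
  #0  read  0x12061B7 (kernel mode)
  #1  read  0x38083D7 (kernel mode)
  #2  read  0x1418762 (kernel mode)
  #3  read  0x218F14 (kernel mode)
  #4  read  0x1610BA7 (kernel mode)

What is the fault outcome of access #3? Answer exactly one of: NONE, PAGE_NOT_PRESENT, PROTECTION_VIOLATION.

Per-access translation:
#0 VA=0x12061B7 (r,kernel):
  L0: frame=0x25 idx=9 entry=0x28007 [P=1 RW=1 US=1 PS=0]
  L1: frame=0x28 idx=6 entry=0x29007 [P=1 RW=1 US=1 PS=0]
  → PA=0x291B7  (2 entries read)
#1 VA=0x38083D7 (r,kernel):
  L0: frame=0x25 idx=28 entry=0x2A007 [P=1 RW=1 US=1 PS=0]
  L1: frame=0x2A idx=8 entry=0x2C007 [P=1 RW=1 US=1 PS=0]
  → PA=0x2C3D7  (2 entries read)
#2 VA=0x1418762 (r,kernel):
  L0: frame=0x25 idx=10 entry=0x30007 [P=1 RW=1 US=1 PS=0]
  L1: frame=0x30 idx=24 entry=0x34007 [P=1 RW=1 US=1 PS=0]
  → PA=0x34762  (2 entries read)
#3 VA=0x218F14 (r,kernel):
  L0: frame=0x25 idx=1 entry=0x37007 [P=1 RW=1 US=1 PS=0]
  L1: frame=0x37 idx=24 entry=0x39007 [P=1 RW=1 US=1 PS=0]
  → PA=0x39F14  (2 entries read)
#4 VA=0x1610BA7 (r,kernel):
  L0: frame=0x25 idx=11 entry=0x3A007 [P=1 RW=1 US=1 PS=0]
  L1: frame=0x3A idx=16 entry=0x3C007 [P=1 RW=1 US=1 PS=0]
  → PA=0x3CBA7  (2 entries read)

Access #3 fault: NONE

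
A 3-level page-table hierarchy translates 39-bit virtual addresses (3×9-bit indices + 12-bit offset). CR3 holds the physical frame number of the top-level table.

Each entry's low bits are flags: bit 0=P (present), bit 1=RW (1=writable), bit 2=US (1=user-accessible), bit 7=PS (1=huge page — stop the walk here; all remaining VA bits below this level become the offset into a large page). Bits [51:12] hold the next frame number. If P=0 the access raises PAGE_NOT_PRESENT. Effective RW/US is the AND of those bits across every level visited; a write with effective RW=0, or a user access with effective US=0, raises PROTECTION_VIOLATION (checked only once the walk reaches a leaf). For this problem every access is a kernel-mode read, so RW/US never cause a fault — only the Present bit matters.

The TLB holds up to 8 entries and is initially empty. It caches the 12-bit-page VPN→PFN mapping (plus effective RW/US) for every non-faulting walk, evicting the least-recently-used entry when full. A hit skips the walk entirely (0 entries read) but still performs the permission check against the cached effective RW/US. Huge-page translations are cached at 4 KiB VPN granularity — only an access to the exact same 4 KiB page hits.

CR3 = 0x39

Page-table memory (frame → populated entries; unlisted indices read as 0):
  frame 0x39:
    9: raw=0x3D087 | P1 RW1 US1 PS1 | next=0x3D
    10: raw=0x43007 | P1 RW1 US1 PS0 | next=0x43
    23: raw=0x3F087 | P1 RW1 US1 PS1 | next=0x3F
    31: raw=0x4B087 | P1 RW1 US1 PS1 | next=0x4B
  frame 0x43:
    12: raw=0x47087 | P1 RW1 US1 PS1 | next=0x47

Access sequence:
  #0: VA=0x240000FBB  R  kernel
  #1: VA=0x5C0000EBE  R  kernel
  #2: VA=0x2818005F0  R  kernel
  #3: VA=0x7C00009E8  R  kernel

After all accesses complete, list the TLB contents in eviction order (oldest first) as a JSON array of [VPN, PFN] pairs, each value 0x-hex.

Trace:
#0 VA=0x240000FBB (r,kernel):
  [0] read 0x39 idx=9: raw=0x3D087 flags P=1 W=1 U=1 S=1
  ⇒ phys 0x3DFBB (huge @L0)  [1 reads]
#1 VA=0x5C0000EBE (r,kernel):
  [0] read 0x39 idx=23: raw=0x3F087 flags P=1 W=1 U=1 S=1
  ⇒ phys 0x3FEBE (huge @L0)  [1 reads]
#2 VA=0x2818005F0 (r,kernel):
  [0] read 0x39 idx=10: raw=0x43007 flags P=1 W=1 U=1 S=0
  [1] read 0x43 idx=12: raw=0x47087 flags P=1 W=1 U=1 S=1
  ⇒ phys 0x475F0 (huge @L1)  [2 reads]
#3 VA=0x7C00009E8 (r,kernel):
  [0] read 0x39 idx=31: raw=0x4B087 flags P=1 W=1 U=1 S=1
  ⇒ phys 0x4B9E8 (huge @L0)  [1 reads]

TLB: [["0x240000", "0x3D"], ["0x5C0000", "0x3F"], ["0x281800", "0x47"], ["0x7C0000", "0x4B"]]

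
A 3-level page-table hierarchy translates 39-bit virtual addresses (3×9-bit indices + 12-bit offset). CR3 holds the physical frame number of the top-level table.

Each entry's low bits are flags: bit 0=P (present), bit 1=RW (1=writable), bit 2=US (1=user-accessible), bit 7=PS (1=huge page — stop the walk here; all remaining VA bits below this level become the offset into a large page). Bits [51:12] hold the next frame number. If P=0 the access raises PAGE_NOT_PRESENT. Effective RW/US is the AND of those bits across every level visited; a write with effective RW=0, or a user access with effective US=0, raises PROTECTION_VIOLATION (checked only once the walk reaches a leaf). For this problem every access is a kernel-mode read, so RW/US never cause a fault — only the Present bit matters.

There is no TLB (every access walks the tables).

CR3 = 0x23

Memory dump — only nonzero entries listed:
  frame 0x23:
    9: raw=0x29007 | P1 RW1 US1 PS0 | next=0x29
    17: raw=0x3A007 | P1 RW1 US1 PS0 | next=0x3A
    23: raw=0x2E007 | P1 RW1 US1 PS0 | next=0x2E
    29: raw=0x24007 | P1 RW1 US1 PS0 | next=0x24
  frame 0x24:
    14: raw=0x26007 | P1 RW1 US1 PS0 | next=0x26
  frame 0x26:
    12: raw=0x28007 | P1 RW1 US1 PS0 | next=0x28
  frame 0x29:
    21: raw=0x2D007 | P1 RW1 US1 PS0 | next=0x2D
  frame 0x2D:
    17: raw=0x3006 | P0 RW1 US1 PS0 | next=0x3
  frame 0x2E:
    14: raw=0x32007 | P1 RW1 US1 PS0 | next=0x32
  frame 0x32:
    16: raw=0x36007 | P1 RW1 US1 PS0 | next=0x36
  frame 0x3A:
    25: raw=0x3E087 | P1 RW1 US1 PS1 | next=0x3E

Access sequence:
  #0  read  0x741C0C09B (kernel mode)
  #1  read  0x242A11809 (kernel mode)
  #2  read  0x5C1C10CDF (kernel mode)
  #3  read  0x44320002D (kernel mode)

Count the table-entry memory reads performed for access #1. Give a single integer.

Per-access translation:
#0 VA=0x741C0C09B (r,kernel):
  [0] read 0x23 idx=29: raw=0x24007 flags P=1 W=1 U=1 S=0
  [1] read 0x24 idx=14: raw=0x26007 flags P=1 W=1 U=1 S=0
  [2] read 0x26 idx=12: raw=0x28007 flags P=1 W=1 U=1 S=0
  ⇒ phys 0x2809B  [3 reads]
#1 VA=0x242A11809 (r,kernel):
  [0] read 0x23 idx=9: raw=0x29007 flags P=1 W=1 U=1 S=0
  [1] read 0x29 idx=21: raw=0x2D007 flags P=1 W=1 U=1 S=0
  [2] read 0x2D idx=17: raw=0x3006 flags P=0 W=1 U=1 S=0
  ✗ PAGE_NOT_PRESENT  [3 reads]
#2 VA=0x5C1C10CDF (r,kernel):
  [0] read 0x23 idx=23: raw=0x2E007 flags P=1 W=1 U=1 S=0
  [1] read 0x2E idx=14: raw=0x32007 flags P=1 W=1 U=1 S=0
  [2] read 0x32 idx=16: raw=0x36007 flags P=1 W=1 U=1 S=0
  ⇒ phys 0x36CDF  [3 reads]
#3 VA=0x44320002D (r,kernel):
  [0] read 0x23 idx=17: raw=0x3A007 flags P=1 W=1 U=1 S=0
  [1] read 0x3A idx=25: raw=0x3E087 flags P=1 W=1 U=1 S=1
  ⇒ phys 0x3E02D (huge @L1)  [2 reads]

Entries read for #1: 3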